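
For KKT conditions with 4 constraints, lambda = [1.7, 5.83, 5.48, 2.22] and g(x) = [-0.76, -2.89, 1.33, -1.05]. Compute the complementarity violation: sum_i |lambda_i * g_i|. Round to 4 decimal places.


KKT complementary slackness check:
lambda_1 * g_1 = 1.7 * -0.76 = -1.292
lambda_2 * g_2 = 5.83 * -2.89 = -16.8487
lambda_3 * g_3 = 5.48 * 1.33 = 7.2884
lambda_4 * g_4 = 2.22 * -1.05 = -2.331
Total violation = 1.292 + 16.8487 + 7.2884 + 2.331 = 27.7601


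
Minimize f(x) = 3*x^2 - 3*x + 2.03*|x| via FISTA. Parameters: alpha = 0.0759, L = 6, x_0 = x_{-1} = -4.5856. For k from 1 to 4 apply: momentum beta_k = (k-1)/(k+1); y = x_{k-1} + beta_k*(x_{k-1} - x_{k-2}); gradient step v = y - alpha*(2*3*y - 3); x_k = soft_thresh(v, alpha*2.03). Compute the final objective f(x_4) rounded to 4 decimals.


FISTA on f(x) = 3*x^2 - 3*x + 2.03*|x|
L = 6, alpha = 0.0759
Iteration 1: beta = 0.0, y = -4.5856 + 0.0*(-4.5856 + 4.5856) = -4.5856
  grad(y) = -30.5136, v = y - alpha*grad = -2.2696
  prox(v) = soft_thresh(-2.2696, 0.1541) = -2.1155
Iteration 2: beta = 0.3333, y = -2.1155 + 0.3333*(-2.1155 + 4.5856) = -1.2922
  grad(y) = -10.7531, v = y - alpha*grad = -0.476
  prox(v) = soft_thresh(-0.476, 0.1541) = -0.3219
Iteration 3: beta = 0.5, y = -0.3219 + 0.5*(-0.3219 + 2.1155) = 0.5748
  grad(y) = 0.4491, v = y - alpha*grad = 0.5408
  prox(v) = soft_thresh(0.5408, 0.1541) = 0.3867
Iteration 4: beta = 0.6, y = 0.3867 + 0.6*(0.3867 + 0.3219) = 0.8119
  grad(y) = 1.8712, v = y - alpha*grad = 0.6698
  prox(v) = soft_thresh(0.6698, 0.1541) = 0.5158
f(x_4) = 3*0.5158^2 - 3*0.5158 + 2.03*|0.5158| = 0.2977


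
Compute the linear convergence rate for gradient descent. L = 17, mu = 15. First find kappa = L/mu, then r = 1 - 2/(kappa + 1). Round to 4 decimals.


Step 1: Compute the condition number.
kappa = L/mu = 17/15 = 1.1333
Step 2: Compute the convergence rate.
r = 1 - 2/(kappa + 1) = 1 - 2*mu/(L + mu) = (L - mu)/(L + mu) = 2/32 = 0.0625


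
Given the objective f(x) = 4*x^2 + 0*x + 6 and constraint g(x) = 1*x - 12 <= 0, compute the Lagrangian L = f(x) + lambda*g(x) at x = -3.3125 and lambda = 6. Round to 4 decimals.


Step 1: Evaluate f(x).
f(-3.3125) = 4*(-3.3125)^2 + 0*(-3.3125) + 6 = 49.8906
Step 2: Evaluate g(x).
g(-3.3125) = 1*-3.3125 - 12 = -15.3125
Step 3: Compute Lagrangian.
L = 49.8906 + 6*-15.3125 = -41.9844


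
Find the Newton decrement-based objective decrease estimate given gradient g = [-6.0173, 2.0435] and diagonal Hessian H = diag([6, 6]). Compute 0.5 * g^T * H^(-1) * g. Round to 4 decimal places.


Step 1: H is diagonal, so H^(-1) * g = [-1.0029, 0.3406].
Step 2: g^T H^(-1) g = sum_i g_i^2 / H_ii
  = (-6.0173)^2/6 + (2.0435)^2/6
  = 6.0346 + 0.696 = 6.7306
Step 3: Objective decrease = 0.5 * g^T H^(-1) g = 3.3653


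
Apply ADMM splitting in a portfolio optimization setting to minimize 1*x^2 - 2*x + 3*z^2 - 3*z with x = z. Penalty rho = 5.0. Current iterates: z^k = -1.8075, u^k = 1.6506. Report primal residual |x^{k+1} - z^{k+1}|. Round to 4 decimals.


ADMM iteration with rho = 5.0, z^k = -1.8075, u^k = 1.6506
Step 1: x-update.
Minimize 1*x^2 - 2*x + (5.0/2)*(x + 1.8075 + 1.6506)^2
FOC: (2*1 + 5.0)*x = 2 + 5.0*(-1.8075 - 1.6506)
x^{k+1} = -2.1844
Step 2: z-update.
Minimize 3*z^2 - 3*z + (5.0/2)*(-2.1844 - z + 1.6506)^2
FOC: (2*3 + 5.0)*z = 3 + 5.0*(-2.1844 + 1.6506)
z^{k+1} = 0.0301
Step 3: u-update.
u^{k+1} = 1.6506 - 2.1844 - 0.0301 = -0.5639
Step 4: Primal residual = |-2.1844 - 0.0301| = 2.2145


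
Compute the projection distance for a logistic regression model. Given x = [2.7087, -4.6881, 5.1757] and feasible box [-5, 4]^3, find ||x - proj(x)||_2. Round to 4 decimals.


Project each component onto [-5, 4].
clip(2.7087) = 2.7087, clip(-4.6881) = -4.6881, clip(5.1757) = 4.0
Projection = [2.7087, -4.6881, 4.0]
Squared diffs: [0.0, 0.0, 1.3823]
Distance = sqrt(1.3823) = 1.1757


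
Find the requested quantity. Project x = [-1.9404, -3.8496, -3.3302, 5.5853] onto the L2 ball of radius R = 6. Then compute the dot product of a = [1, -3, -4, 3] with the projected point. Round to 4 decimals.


Step 1: Compute ||x|| (intermediates to 6 decimals).
||x|| = sqrt((-1.9404)^2 + (-3.8496)^2 + (-3.3302)^2 + 5.5853^2) = 7.801947
Step 2: Project.
Since ||x|| > R, scale = R/||x|| = 6/7.801947 = 0.769039, proj(x) = scale * x
proj(x) = [-1.492243, -2.960493, -2.561054, 4.295314]
Step 3: Dot product.
a^T * proj(x) = 1*(-1.492243) - 3*(-2.960493) - 4*(-2.561054) + 3*4.295314 = 30.5194


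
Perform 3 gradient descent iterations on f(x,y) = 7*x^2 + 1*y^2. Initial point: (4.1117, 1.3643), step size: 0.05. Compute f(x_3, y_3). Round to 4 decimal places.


Gradient descent on f(x,y) = 7*x^2 + 1*y^2.
Starting point: (4.1117, 1.3643), alpha = 0.05
Step 1: grad_x = 2*7*4.1117 = 57.5638, grad_y = 2*1*1.3643 = 2.7286
  x_1 = 4.1117 - 0.05*57.5638 = 1.2335
  y_1 = 1.3643 - 0.05*2.7286 = 1.2279
Step 2: grad_x = 2*7*1.2335 = 17.2691, grad_y = 2*1*1.2279 = 2.4557
  x_2 = 1.2335 - 0.05*17.2691 = 0.3701
  y_2 = 1.2279 - 0.05*2.4557 = 1.1051
Step 3: grad_x = 2*7*0.3701 = 5.1807, grad_y = 2*1*1.1051 = 2.2102
  x_3 = 0.3701 - 0.05*5.1807 = 0.111
  y_3 = 1.1051 - 0.05*2.2102 = 0.9946
f(0.111, 0.9946) = 7*0.111^2 + 1*0.9946^2 = 1.0755


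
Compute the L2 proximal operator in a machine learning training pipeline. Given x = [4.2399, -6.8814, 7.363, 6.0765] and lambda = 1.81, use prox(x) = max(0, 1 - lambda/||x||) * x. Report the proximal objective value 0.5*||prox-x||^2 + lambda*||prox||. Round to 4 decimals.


Step 1: Compute ||x||.
||x|| = 12.5087
Step 2: Compute scaling factor.
scale = max(0, 1 - 1.81/12.5087) = 0.8553
Step 3: prox(x) = [3.6264, -5.8857, 6.2976, 5.1972]
||prox(x)|| = 10.6987
Step 4: Proximal objective.
0.5*||prox-x||^2 = 1.6381
lambda*||prox|| = 19.3646
Total = 21.0027


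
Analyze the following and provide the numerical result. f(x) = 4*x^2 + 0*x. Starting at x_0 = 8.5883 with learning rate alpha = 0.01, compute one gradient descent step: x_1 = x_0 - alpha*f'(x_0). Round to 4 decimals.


We compute the gradient at x_0 and apply the update.
f'(x) = 8*x + 0
f'(8.5883) = 8*8.5883 + 0 = 68.7064
x_1 = 8.5883 - 0.01*68.7064 = 7.9012


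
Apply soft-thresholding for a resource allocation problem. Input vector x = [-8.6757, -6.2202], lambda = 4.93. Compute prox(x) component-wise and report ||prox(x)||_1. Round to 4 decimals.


Soft-thresholding with lambda = 4.93:
prox(-8.6757) = sign(-8.6757)*max(|-8.6757| - 4.93, 0) = -3.7457
prox(-6.2202) = sign(-6.2202)*max(|-6.2202| - 4.93, 0) = -1.2902
prox(x) = [-3.7457, -1.2902]
||prox(x)||_1 = 3.7457 + 1.2902 = 5.0359


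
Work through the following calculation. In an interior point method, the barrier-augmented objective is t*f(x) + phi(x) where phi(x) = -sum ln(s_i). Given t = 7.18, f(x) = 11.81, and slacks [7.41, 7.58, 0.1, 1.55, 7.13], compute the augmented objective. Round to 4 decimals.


Step 1: Compute log-barrier.
ln values: [2.0028, 2.0255, -2.3026, 0.4383, 1.9643]
phi = -(2.0028 + 2.0255 - 2.3026 + 0.4383 + 1.9643) = -4.1283
Step 2: Compute augmented objective.
t*f(x) = 7.18*11.81 = 84.7958
Total = 84.7958 - 4.1283 = 80.6675


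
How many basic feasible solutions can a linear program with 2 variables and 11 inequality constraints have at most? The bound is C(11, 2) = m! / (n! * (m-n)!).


Each vertex corresponds to some choice of n active constraints out of m, so the number of vertices is at most C(m, n) = m! / (n!(m-n)!).
m = 11, n = 2
Numerator: 11 * 10
Denominator: 2! = 2
C(11, 2) = 55


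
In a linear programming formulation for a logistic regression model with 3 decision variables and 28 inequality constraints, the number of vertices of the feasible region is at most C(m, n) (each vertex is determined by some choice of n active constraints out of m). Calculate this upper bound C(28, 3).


Each vertex corresponds to some choice of n active constraints out of m, so the number of vertices is at most C(m, n) = m! / (n!(m-n)!).
m = 28, n = 3
Numerator: 28 * 27 * 26
Denominator: 3! = 6
C(28, 3) = 3276


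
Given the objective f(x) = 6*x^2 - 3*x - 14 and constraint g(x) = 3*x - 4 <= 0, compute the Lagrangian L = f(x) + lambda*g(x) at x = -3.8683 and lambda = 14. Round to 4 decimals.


Step 1: Evaluate f(x).
f(-3.8683) = 6*(-3.8683)^2 - 3*(-3.8683) - 14 = 87.3874
Step 2: Evaluate g(x).
g(-3.8683) = 3*-3.8683 - 4 = -15.6049
Step 3: Compute Lagrangian.
L = 87.3874 + 14*-15.6049 = -131.0812


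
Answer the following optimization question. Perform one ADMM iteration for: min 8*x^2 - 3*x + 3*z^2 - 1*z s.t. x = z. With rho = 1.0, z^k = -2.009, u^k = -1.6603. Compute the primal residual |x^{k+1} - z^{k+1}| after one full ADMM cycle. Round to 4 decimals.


ADMM iteration with rho = 1.0, z^k = -2.009, u^k = -1.6603
Step 1: x-update.
Minimize 8*x^2 - 3*x + (1.0/2)*(x + 2.009 - 1.6603)^2
FOC: (2*8 + 1.0)*x = 3 + 1.0*(-2.009 + 1.6603)
x^{k+1} = 0.156
Step 2: z-update.
Minimize 3*z^2 - 1*z + (1.0/2)*(0.156 - z - 1.6603)^2
FOC: (2*3 + 1.0)*z = 1 + 1.0*(0.156 - 1.6603)
z^{k+1} = -0.072
Step 3: u-update.
u^{k+1} = -1.6603 + 0.156 + 0.072 = -1.4323
Step 4: Primal residual = |0.156 + 0.072| = 0.228


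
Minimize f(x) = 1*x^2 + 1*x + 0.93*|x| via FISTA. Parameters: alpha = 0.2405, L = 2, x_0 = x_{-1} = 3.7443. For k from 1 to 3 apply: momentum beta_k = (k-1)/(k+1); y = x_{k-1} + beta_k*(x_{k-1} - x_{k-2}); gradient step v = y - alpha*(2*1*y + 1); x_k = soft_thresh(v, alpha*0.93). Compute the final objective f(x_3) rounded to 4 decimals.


FISTA on f(x) = 1*x^2 + 1*x + 0.93*|x|
L = 2, alpha = 0.2405
Iteration 1: beta = 0.0, y = 3.7443 + 0.0*(3.7443 - 3.7443) = 3.7443
  grad(y) = 8.4886, v = y - alpha*grad = 1.7028
  prox(v) = soft_thresh(1.7028, 0.2237) = 1.4791
Iteration 2: beta = 0.3333, y = 1.4791 + 0.3333*(1.4791 - 3.7443) = 0.7241
  grad(y) = 2.4481, v = y - alpha*grad = 0.1353
  prox(v) = soft_thresh(0.1353, 0.2237) = 0.0
Iteration 3: beta = 0.5, y = 0.0 + 0.5*(0.0 - 1.4791) = -0.7396
  grad(y) = -0.4791, v = y - alpha*grad = -0.6243
  prox(v) = soft_thresh(-0.6243, 0.2237) = -0.4007
f(x_3) = 1*(-0.4007)^2 + 1*(-0.4007) + 0.93*|-0.4007| = 0.1325


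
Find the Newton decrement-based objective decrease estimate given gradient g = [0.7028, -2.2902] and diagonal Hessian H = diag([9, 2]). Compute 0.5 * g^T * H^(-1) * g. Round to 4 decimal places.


Step 1: H is diagonal, so H^(-1) * g = [0.0781, -1.1451].
Step 2: g^T H^(-1) g = sum_i g_i^2 / H_ii
  = (0.7028)^2/9 + (-2.2902)^2/2
  = 0.0549 + 2.6225 = 2.6774
Step 3: Objective decrease = 0.5 * g^T H^(-1) g = 1.3387


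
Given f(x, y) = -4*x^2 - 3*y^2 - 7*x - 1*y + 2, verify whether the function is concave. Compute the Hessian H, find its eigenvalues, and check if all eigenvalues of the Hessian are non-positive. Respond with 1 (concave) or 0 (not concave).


The Hessian of f(x,y) = -4*x^2 - 3*y^2 - 7*x - 1*y + 2 is:
H = [[-8, 0], [0, -6]]
Trace = -8 - 6 = -14
Determinant = -8*-6 - (0)^2 = 48
Discriminant = (-14)^2 - 4*48 = 4.0
Eigenvalues: lambda_1 = -8.0, lambda_2 = -6.0
The function is concave.

1


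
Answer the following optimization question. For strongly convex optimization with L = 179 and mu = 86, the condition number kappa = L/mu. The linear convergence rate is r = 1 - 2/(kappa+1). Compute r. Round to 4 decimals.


Step 1: Compute the condition number.
kappa = L/mu = 179/86 = 2.0814
Step 2: Compute the convergence rate.
r = 1 - 2/(kappa + 1) = 1 - 2*mu/(L + mu) = (L - mu)/(L + mu) = 93/265 = 0.3509


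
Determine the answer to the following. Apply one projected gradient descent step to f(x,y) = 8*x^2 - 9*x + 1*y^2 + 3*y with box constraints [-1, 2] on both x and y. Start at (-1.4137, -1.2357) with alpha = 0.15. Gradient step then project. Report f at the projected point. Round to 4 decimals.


Step 1: Compute gradient at (-1.4137, -1.2357).
grad_x = 2*8*-1.4137 - 9 = -31.6192
grad_y = 2*1*-1.2357 + 3 = 0.5286
Step 2: Gradient step.
x_raw = -1.4137 - 0.15*-31.6192 = 3.3292
y_raw = -1.2357 - 0.15*0.5286 = -1.315
Step 3: Project onto [-1, 2].
x_proj = clip(3.3292) = 2.0
y_proj = clip(-1.315) = -1.0
Step 4: Evaluate f.
f(2.0, -1.0) = 12.0


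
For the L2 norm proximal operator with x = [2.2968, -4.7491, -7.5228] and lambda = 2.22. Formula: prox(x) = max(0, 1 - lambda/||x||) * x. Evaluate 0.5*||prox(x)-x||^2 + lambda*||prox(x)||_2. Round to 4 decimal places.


Step 1: Compute ||x||.
||x|| = 9.1881
Step 2: Compute scaling factor.
scale = max(0, 1 - 2.22/9.1881) = 0.7584
Step 3: prox(x) = [1.7419, -3.6016, -5.7052]
||prox(x)|| = 6.9681
Step 4: Proximal objective.
0.5*||prox-x||^2 = 2.4642
lambda*||prox|| = 15.4692
Total = 17.9335


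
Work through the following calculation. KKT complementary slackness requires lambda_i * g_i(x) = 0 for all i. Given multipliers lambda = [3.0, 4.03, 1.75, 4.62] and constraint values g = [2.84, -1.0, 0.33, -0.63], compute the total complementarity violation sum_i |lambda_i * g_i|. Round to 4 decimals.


KKT complementary slackness check:
lambda_1 * g_1 = 3.0 * 2.84 = 8.52
lambda_2 * g_2 = 4.03 * -1.0 = -4.03
lambda_3 * g_3 = 1.75 * 0.33 = 0.5775
lambda_4 * g_4 = 4.62 * -0.63 = -2.9106
Total violation = 8.52 + 4.03 + 0.5775 + 2.9106 = 16.0381


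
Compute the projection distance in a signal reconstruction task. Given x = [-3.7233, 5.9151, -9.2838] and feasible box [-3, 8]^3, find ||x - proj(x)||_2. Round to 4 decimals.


Project each component onto [-3, 8].
clip(-3.7233) = -3.0, clip(5.9151) = 5.9151, clip(-9.2838) = -3.0
Projection = [-3.0, 5.9151, -3.0]
Squared diffs: [0.5232, 0.0, 39.4861]
Distance = sqrt(40.0093) = 6.3253


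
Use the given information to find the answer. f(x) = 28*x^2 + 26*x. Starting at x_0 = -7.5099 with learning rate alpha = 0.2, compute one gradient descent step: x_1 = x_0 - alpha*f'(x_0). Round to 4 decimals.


We compute the gradient at x_0 and apply the update.
f'(x) = 56*x + 26
f'(-7.5099) = 56*-7.5099 + 26 = -394.5544
x_1 = -7.5099 - 0.2*-394.5544 = 71.401


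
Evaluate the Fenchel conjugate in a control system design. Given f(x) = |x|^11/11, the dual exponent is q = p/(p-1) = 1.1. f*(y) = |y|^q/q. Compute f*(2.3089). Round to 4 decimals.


The conjugate exponent q satisfies 1/p + 1/q = 1.
p = 11, so q = 11/(11 - 1) = 1.1
|y|^q = 2.3089^1.1 = 2.5104
f*(2.3089) = 2.5104 / 1.1 = 2.2822


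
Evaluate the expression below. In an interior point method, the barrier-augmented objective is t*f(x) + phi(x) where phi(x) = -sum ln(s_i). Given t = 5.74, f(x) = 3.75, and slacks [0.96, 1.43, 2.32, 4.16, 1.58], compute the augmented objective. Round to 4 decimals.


Step 1: Compute log-barrier.
ln values: [-0.0408, 0.3577, 0.8416, 1.4255, 0.4574]
phi = -(-0.0408 + 0.3577 + 0.8416 + 1.4255 + 0.4574) = -3.0414
Step 2: Compute augmented objective.
t*f(x) = 5.74*3.75 = 21.525
Total = 21.525 - 3.0414 = 18.4836


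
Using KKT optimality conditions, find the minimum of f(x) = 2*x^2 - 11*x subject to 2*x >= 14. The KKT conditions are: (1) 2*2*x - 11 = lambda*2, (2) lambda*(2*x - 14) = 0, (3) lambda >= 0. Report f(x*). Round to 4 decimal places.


Step 1: Try lambda = 0 (constraint inactive).
x_unc = 11/(2*2) = 2.75
Check: 2*2.75 = 5.5 < 14 -- violated!
Step 2: Constraint must be active: 2*x = 14
x* = 14/2 = 7.0
lambda = (2*2*7.0 - 11)/2 = 8.5
Step 3: Compute optimal value.
f(x*) = 2*7.0^2 - 11*7.0 = 21.0


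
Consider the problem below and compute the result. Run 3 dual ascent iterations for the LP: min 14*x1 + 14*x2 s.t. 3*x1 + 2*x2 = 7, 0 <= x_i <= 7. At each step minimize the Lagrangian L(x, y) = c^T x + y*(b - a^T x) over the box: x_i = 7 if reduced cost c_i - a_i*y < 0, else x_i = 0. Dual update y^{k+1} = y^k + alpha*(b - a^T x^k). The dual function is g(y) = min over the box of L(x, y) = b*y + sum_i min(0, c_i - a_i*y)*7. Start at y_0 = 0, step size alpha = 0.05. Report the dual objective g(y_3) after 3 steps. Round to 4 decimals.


Dual ascent for LP: min 14*x1 + 14*x2, 3*x1 + 2*x2 = 7, 0 <= x_i <= 7
Step 1: y^k = 0.0, reduced costs: (14.0, 14.0)
  x^k = (0.0, 0.0), subgradient = b - a^T x = 7.0
  y^{k+1} = 0.0 + 0.05*7.0 = 0.35
Step 2: y^k = 0.35, reduced costs: (12.95, 13.3)
  x^k = (0.0, 0.0), subgradient = b - a^T x = 7.0
  y^{k+1} = 0.35 + 0.05*7.0 = 0.7
Step 3: y^k = 0.7, reduced costs: (11.9, 12.6)
  x^k = (0.0, 0.0), subgradient = b - a^T x = 7.0
  y^{k+1} = 0.7 + 0.05*7.0 = 1.05
Dual objective at y_3 = 1.05: reduced costs (10.85, 11.9), box minimizer x = (0.0, 0.0)
g(y_3) = b*y + (c1 - a1*y)*x1 + (c2 - a2*y)*x2 = 7*1.05 + 10.85*0.0 + 11.9*0.0 = 7.35 + 0.0 + 0.0 = 7.35


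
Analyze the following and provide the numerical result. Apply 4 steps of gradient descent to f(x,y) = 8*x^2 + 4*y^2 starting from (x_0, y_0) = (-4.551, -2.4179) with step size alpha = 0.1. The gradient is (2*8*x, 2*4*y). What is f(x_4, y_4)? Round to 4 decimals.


Gradient descent on f(x,y) = 8*x^2 + 4*y^2.
Starting point: (-4.551, -2.4179), alpha = 0.1
Step 1: grad_x = 2*8*-4.551 = -72.816, grad_y = 2*4*-2.4179 = -19.3432
  x_1 = -4.551 - 0.1*-72.816 = 2.7306
  y_1 = -2.4179 - 0.1*-19.3432 = -0.4836
Step 2: grad_x = 2*8*2.7306 = 43.6896, grad_y = 2*4*-0.4836 = -3.8686
  x_2 = 2.7306 - 0.1*43.6896 = -1.6384
  y_2 = -0.4836 - 0.1*-3.8686 = -0.0967
Step 3: grad_x = 2*8*-1.6384 = -26.2138, grad_y = 2*4*-0.0967 = -0.7737
  x_3 = -1.6384 - 0.1*-26.2138 = 0.983
  y_3 = -0.0967 - 0.1*-0.7737 = -0.0193
Step 4: grad_x = 2*8*0.983 = 15.7283, grad_y = 2*4*-0.0193 = -0.1547
  x_4 = 0.983 - 0.1*15.7283 = -0.5898
  y_4 = -0.0193 - 0.1*-0.1547 = -0.0039
f(-0.5898, -0.0039) = 8*(-0.5898)^2 + 4*(-0.0039)^2 = 2.7831


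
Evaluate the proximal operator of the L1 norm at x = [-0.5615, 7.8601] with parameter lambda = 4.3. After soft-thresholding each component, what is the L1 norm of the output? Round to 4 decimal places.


Soft-thresholding with lambda = 4.3:
prox(-0.5615) = sign(-0.5615)*max(|-0.5615| - 4.3, 0) = 0.0
prox(7.8601) = sign(7.8601)*max(|7.8601| - 4.3, 0) = 3.5601
prox(x) = [0.0, 3.5601]
||prox(x)||_1 = 0.0 + 3.5601 = 3.5601


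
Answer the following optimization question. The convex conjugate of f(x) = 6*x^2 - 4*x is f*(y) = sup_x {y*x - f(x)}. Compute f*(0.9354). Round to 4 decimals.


f*(y) = sup_x {y*x - a*x^2 - b*x} = sup_x {(y-b)*x - a*x^2}
FOC: (y - b) - 2a*x = 0 => x* = (y - b)/(2a)
x* = (0.9354 + 4)/(2*6) = 0.4113
f*(0.9354) = (y-b)^2/(4a) = (0.9354 + 4)^2/(4*6)
= 24.3582/24 = 1.0149


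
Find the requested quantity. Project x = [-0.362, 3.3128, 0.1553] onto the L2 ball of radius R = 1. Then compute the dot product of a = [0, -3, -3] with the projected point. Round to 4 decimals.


Step 1: Compute ||x|| (intermediates to 6 decimals).
||x|| = sqrt((-0.362)^2 + 3.3128^2 + 0.1553^2) = 3.336136
Step 2: Project.
Since ||x|| > R, scale = R/||x|| = 1/3.336136 = 0.299748, proj(x) = scale * x
proj(x) = [-0.108509, 0.993005, 0.046551]
Step 3: Dot product.
a^T * proj(x) = 0*(-0.108509) - 3*0.993005 - 3*0.046551 = -3.1187


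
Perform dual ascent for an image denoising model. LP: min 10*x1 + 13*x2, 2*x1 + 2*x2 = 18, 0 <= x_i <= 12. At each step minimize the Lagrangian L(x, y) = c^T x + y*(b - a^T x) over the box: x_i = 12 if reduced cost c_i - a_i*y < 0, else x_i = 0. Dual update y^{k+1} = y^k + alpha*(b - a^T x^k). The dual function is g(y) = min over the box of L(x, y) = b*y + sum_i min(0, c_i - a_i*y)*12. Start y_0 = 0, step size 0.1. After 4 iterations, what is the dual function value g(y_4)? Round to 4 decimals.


Dual ascent for LP: min 10*x1 + 13*x2, 2*x1 + 2*x2 = 18, 0 <= x_i <= 12
Step 1: y^k = 0.0, reduced costs: (10.0, 13.0)
  x^k = (0.0, 0.0), subgradient = b - a^T x = 18.0
  y^{k+1} = 0.0 + 0.1*18.0 = 1.8
Step 2: y^k = 1.8, reduced costs: (6.4, 9.4)
  x^k = (0.0, 0.0), subgradient = b - a^T x = 18.0
  y^{k+1} = 1.8 + 0.1*18.0 = 3.6
Step 3: y^k = 3.6, reduced costs: (2.8, 5.8)
  x^k = (0.0, 0.0), subgradient = b - a^T x = 18.0
  y^{k+1} = 3.6 + 0.1*18.0 = 5.4
Step 4: y^k = 5.4, reduced costs: (-0.8, 2.2)
  x^k = (12.0, 0.0), subgradient = b - a^T x = -6.0
  y^{k+1} = 5.4 + 0.1*-6.0 = 4.8
Dual objective at y_4 = 4.8: reduced costs (0.4, 3.4), box minimizer x = (0.0, 0.0)
g(y_4) = b*y + (c1 - a1*y)*x1 + (c2 - a2*y)*x2 = 18*4.8 + 0.4*0.0 + 3.4*0.0 = 86.4 + 0.0 + 0.0 = 86.4


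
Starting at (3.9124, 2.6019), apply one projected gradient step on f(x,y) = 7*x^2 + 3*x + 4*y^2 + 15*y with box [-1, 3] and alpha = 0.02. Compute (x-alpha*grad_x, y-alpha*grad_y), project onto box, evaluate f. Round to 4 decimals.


Step 1: Compute gradient at (3.9124, 2.6019).
grad_x = 2*7*3.9124 + 3 = 57.7736
grad_y = 2*4*2.6019 + 15 = 35.8152
Step 2: Gradient step.
x_raw = 3.9124 - 0.02*57.7736 = 2.7569
y_raw = 2.6019 - 0.02*35.8152 = 1.8856
Step 3: Project onto [-1, 3].
x_proj = clip(2.7569) = 2.7569
y_proj = clip(1.8856) = 1.8856
Step 4: Evaluate f.
f(2.7569, 1.8856) = 103.9812


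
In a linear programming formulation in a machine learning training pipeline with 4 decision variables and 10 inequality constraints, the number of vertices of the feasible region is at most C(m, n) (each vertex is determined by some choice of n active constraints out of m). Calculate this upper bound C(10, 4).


Each vertex corresponds to some choice of n active constraints out of m, so the number of vertices is at most C(m, n) = m! / (n!(m-n)!).
m = 10, n = 4
Numerator: 10 * 9 * 8 * 7
Denominator: 4! = 24
C(10, 4) = 210


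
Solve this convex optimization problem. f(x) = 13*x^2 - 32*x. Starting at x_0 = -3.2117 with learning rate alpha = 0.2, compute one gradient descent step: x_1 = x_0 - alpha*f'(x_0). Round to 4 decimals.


We compute the gradient at x_0 and apply the update.
f'(x) = 26*x - 32
f'(-3.2117) = 26*-3.2117 - 32 = -115.5042
x_1 = -3.2117 - 0.2*-115.5042 = 19.8891


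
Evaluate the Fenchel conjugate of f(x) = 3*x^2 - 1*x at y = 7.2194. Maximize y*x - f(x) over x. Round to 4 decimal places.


f*(y) = sup_x {y*x - a*x^2 - b*x} = sup_x {(y-b)*x - a*x^2}
FOC: (y - b) - 2a*x = 0 => x* = (y - b)/(2a)
x* = (7.2194 + 1)/(2*3) = 1.3699
f*(7.2194) = (y-b)^2/(4a) = (7.2194 + 1)^2/(4*3)
= 67.5585/12 = 5.6299


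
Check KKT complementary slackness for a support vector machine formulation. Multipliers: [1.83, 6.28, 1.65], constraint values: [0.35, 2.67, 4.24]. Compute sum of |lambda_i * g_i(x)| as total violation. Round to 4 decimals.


KKT complementary slackness check:
lambda_1 * g_1 = 1.83 * 0.35 = 0.6405
lambda_2 * g_2 = 6.28 * 2.67 = 16.7676
lambda_3 * g_3 = 1.65 * 4.24 = 6.996
Total violation = 0.6405 + 16.7676 + 6.996 = 24.4041


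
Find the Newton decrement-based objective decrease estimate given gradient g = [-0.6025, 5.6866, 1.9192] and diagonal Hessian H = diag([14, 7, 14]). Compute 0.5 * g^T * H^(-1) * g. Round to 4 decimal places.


Step 1: H is diagonal, so H^(-1) * g = [-0.043, 0.8124, 0.1371].
Step 2: g^T H^(-1) g = sum_i g_i^2 / H_ii
  = (-0.6025)^2/14 + (5.6866)^2/7 + (1.9192)^2/14
  = 0.0259 + 4.6196 + 0.2631 = 4.9087
Step 3: Objective decrease = 0.5 * g^T H^(-1) g = 2.4543


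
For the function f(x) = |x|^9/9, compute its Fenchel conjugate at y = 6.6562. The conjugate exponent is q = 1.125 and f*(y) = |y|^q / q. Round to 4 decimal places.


The conjugate exponent q satisfies 1/p + 1/q = 1.
p = 9, so q = 9/(9 - 1) = 1.125
|y|^q = 6.6562^1.125 = 8.4359
f*(6.6562) = 8.4359 / 1.125 = 7.4985


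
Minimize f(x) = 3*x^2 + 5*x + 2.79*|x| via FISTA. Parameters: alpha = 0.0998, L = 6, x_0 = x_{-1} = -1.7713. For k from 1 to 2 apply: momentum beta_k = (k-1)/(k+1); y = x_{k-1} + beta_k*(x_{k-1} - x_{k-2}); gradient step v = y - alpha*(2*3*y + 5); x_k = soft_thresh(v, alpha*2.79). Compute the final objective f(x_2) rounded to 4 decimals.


FISTA on f(x) = 3*x^2 + 5*x + 2.79*|x|
L = 6, alpha = 0.0998
Iteration 1: beta = 0.0, y = -1.7713 + 0.0*(-1.7713 + 1.7713) = -1.7713
  grad(y) = -5.6278, v = y - alpha*grad = -1.2096
  prox(v) = soft_thresh(-1.2096, 0.2784) = -0.9312
Iteration 2: beta = 0.3333, y = -0.9312 + 0.3333*(-0.9312 + 1.7713) = -0.6512
  grad(y) = 1.093, v = y - alpha*grad = -0.7602
  prox(v) = soft_thresh(-0.7602, 0.2784) = -0.4818
f(x_2) = 3*(-0.4818)^2 + 5*(-0.4818) + 2.79*|-0.4818| = -0.3684


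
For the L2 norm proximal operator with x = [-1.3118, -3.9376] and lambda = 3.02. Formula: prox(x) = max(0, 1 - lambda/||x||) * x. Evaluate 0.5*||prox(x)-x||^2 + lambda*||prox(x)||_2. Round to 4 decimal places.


Step 1: Compute ||x||.
||x|| = 4.1504
Step 2: Compute scaling factor.
scale = max(0, 1 - 3.02/4.1504) = 0.2724
Step 3: prox(x) = [-0.3573, -1.0724]
||prox(x)|| = 1.1304
Step 4: Proximal objective.
0.5*||prox-x||^2 = 4.5602
lambda*||prox|| = 3.4138
Total = 7.9739


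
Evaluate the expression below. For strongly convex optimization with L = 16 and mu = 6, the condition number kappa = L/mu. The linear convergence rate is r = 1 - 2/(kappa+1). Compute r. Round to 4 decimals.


Step 1: Compute the condition number.
kappa = L/mu = 16/6 = 2.6667
Step 2: Compute the convergence rate.
r = 1 - 2/(kappa + 1) = 1 - 2*mu/(L + mu) = (L - mu)/(L + mu) = 10/22 = 0.4545


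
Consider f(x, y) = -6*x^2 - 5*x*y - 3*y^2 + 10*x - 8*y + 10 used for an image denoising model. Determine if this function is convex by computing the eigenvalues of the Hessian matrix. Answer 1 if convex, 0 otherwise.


The Hessian of f(x,y) = -6*x^2 - 5*x*y - 3*y^2 + 10*x - 8*y + 10 is:
H = [[-12, -5], [-5, -6]]
Trace = -12 - 6 = -18
Determinant = -12*-6 - (-5)^2 = 47
Discriminant = (-18)^2 - 4*47 = 136.0
Eigenvalues: lambda_1 = -14.831, lambda_2 = -3.169
The function is not convex.

0


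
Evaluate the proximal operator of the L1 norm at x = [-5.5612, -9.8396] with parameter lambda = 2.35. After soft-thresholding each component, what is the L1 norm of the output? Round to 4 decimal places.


Soft-thresholding with lambda = 2.35:
prox(-5.5612) = sign(-5.5612)*max(|-5.5612| - 2.35, 0) = -3.2112
prox(-9.8396) = sign(-9.8396)*max(|-9.8396| - 2.35, 0) = -7.4896
prox(x) = [-3.2112, -7.4896]
||prox(x)||_1 = 3.2112 + 7.4896 = 10.7008


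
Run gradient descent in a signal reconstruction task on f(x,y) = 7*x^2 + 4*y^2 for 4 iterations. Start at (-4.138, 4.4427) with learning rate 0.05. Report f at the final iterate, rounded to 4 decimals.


Gradient descent on f(x,y) = 7*x^2 + 4*y^2.
Starting point: (-4.138, 4.4427), alpha = 0.05
Step 1: grad_x = 2*7*-4.138 = -57.932, grad_y = 2*4*4.4427 = 35.5416
  x_1 = -4.138 - 0.05*-57.932 = -1.2414
  y_1 = 4.4427 - 0.05*35.5416 = 2.6656
Step 2: grad_x = 2*7*-1.2414 = -17.3796, grad_y = 2*4*2.6656 = 21.325
  x_2 = -1.2414 - 0.05*-17.3796 = -0.3724
  y_2 = 2.6656 - 0.05*21.325 = 1.5994
Step 3: grad_x = 2*7*-0.3724 = -5.2139, grad_y = 2*4*1.5994 = 12.795
  x_3 = -0.3724 - 0.05*-5.2139 = -0.1117
  y_3 = 1.5994 - 0.05*12.795 = 0.9596
Step 4: grad_x = 2*7*-0.1117 = -1.5642, grad_y = 2*4*0.9596 = 7.677
  x_4 = -0.1117 - 0.05*-1.5642 = -0.0335
  y_4 = 0.9596 - 0.05*7.677 = 0.5758
f(-0.0335, 0.5758) = 7*(-0.0335)^2 + 4*0.5758^2 = 1.3339


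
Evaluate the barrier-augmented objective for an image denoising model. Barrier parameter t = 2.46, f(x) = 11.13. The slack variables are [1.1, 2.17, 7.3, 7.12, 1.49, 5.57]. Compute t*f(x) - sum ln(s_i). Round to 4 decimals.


Step 1: Compute log-barrier.
ln values: [0.0953, 0.7747, 1.9879, 1.9629, 0.3988, 1.7174]
phi = -(0.0953 + 0.7747 + 1.9879 + 1.9629 + 0.3988 + 1.7174) = -6.937
Step 2: Compute augmented objective.
t*f(x) = 2.46*11.13 = 27.3798
Total = 27.3798 - 6.937 = 20.4428


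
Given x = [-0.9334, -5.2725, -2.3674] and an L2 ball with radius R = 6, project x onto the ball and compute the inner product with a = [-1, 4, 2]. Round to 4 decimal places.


Step 1: Compute ||x|| (intermediates to 6 decimals).
||x|| = sqrt((-0.9334)^2 + (-5.2725)^2 + (-2.3674)^2) = 5.854492
Step 2: Project.
Since ||x|| <= R, proj = x (no scaling needed).
proj(x) = [-0.9334, -5.2725, -2.3674]
Step 3: Dot product.
a^T * proj(x) = -1*(-0.9334) + 4*(-5.2725) + 2*(-2.3674) = -24.8914


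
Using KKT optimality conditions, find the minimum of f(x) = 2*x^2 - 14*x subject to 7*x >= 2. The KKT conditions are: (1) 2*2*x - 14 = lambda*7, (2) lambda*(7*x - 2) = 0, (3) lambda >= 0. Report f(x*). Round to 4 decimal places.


Step 1: Try lambda = 0 (constraint inactive).
Stationarity: 2*2*x - 14 = 0
x* = 14/(2*2) = 3.5
Check constraint: 7*3.5 = 24.5 >= 2 -- satisfied.
Step 2: Compute optimal value.
f(x*) = 2*3.5^2 - 14*3.5 = -24.5


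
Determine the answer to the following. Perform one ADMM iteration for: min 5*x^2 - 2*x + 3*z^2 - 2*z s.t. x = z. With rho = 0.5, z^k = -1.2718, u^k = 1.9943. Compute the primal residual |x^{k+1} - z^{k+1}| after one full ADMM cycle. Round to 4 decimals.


ADMM iteration with rho = 0.5, z^k = -1.2718, u^k = 1.9943
Step 1: x-update.
Minimize 5*x^2 - 2*x + (0.5/2)*(x + 1.2718 + 1.9943)^2
FOC: (2*5 + 0.5)*x = 2 + 0.5*(-1.2718 - 1.9943)
x^{k+1} = 0.0349
Step 2: z-update.
Minimize 3*z^2 - 2*z + (0.5/2)*(0.0349 - z + 1.9943)^2
FOC: (2*3 + 0.5)*z = 2 + 0.5*(0.0349 + 1.9943)
z^{k+1} = 0.4638
Step 3: u-update.
u^{k+1} = 1.9943 + 0.0349 - 0.4638 = 1.5655
Step 4: Primal residual = |0.0349 - 0.4638| = 0.4288


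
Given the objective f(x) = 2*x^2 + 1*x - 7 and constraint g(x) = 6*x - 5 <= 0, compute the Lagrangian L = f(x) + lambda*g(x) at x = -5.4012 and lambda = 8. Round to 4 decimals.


Step 1: Evaluate f(x).
f(-5.4012) = 2*(-5.4012)^2 + 1*(-5.4012) - 7 = 45.9447
Step 2: Evaluate g(x).
g(-5.4012) = 6*-5.4012 - 5 = -37.4072
Step 3: Compute Lagrangian.
L = 45.9447 + 8*-37.4072 = -253.3129


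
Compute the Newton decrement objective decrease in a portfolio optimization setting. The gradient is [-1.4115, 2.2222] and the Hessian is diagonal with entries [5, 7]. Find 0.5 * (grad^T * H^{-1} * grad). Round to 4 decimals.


Step 1: H is diagonal, so H^(-1) * g = [-0.2823, 0.3175].
Step 2: g^T H^(-1) g = sum_i g_i^2 / H_ii
  = (-1.4115)^2/5 + (2.2222)^2/7
  = 0.3985 + 0.7055 = 1.1039
Step 3: Objective decrease = 0.5 * g^T H^(-1) g = 0.552


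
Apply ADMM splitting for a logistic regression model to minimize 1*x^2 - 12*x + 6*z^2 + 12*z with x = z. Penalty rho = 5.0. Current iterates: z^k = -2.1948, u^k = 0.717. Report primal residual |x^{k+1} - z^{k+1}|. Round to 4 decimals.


ADMM iteration with rho = 5.0, z^k = -2.1948, u^k = 0.717
Step 1: x-update.
Minimize 1*x^2 - 12*x + (5.0/2)*(x + 2.1948 + 0.717)^2
FOC: (2*1 + 5.0)*x = 12 + 5.0*(-2.1948 - 0.717)
x^{k+1} = -0.3656
Step 2: z-update.
Minimize 6*z^2 + 12*z + (5.0/2)*(-0.3656 - z + 0.717)^2
FOC: (2*6 + 5.0)*z = -12 + 5.0*(-0.3656 + 0.717)
z^{k+1} = -0.6025
Step 3: u-update.
u^{k+1} = 0.717 - 0.3656 + 0.6025 = 0.9539
Step 4: Primal residual = |-0.3656 + 0.6025| = 0.2369


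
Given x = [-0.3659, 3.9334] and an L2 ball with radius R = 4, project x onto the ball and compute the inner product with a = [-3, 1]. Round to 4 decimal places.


Step 1: Compute ||x|| (intermediates to 6 decimals).
||x|| = sqrt((-0.3659)^2 + 3.9334^2) = 3.950382
Step 2: Project.
Since ||x|| <= R, proj = x (no scaling needed).
proj(x) = [-0.3659, 3.9334]
Step 3: Dot product.
a^T * proj(x) = -3*(-0.3659) + 1*3.9334 = 5.0311


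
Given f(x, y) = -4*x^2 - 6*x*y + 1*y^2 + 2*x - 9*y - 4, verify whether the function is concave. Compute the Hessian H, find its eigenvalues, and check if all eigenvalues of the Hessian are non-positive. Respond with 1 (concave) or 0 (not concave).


The Hessian of f(x,y) = -4*x^2 - 6*x*y + 1*y^2 + 2*x - 9*y - 4 is:
H = [[-8, -6], [-6, 2]]
Trace = -8 + 2 = -6
Determinant = -8*2 - (-6)^2 = -52
Discriminant = (-6)^2 - 4*-52 = 244.0
Eigenvalues: lambda_1 = -10.8102, lambda_2 = 4.8102
The function is not concave.

0


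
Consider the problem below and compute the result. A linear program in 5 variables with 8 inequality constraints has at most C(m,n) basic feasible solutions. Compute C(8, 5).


Each vertex corresponds to some choice of n active constraints out of m, so the number of vertices is at most C(m, n) = m! / (n!(m-n)!).
m = 8, n = 5
Numerator: 8 * 7 * 6 * 5 * 4
Denominator: 5! = 120
C(8, 5) = 56


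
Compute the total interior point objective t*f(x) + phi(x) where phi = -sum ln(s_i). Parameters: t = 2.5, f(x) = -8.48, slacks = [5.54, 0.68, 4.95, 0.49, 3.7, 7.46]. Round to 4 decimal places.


Step 1: Compute log-barrier.
ln values: [1.712, -0.3857, 1.5994, -0.7133, 1.3083, 2.0096]
phi = -(1.712 - 0.3857 + 1.5994 - 0.7133 + 1.3083 + 2.0096) = -5.5303
Step 2: Compute augmented objective.
t*f(x) = 2.5*-8.48 = -21.2
Total = -21.2 - 5.5303 = -26.7303


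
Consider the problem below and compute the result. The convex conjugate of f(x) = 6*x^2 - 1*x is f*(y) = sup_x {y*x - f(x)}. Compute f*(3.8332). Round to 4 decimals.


f*(y) = sup_x {y*x - a*x^2 - b*x} = sup_x {(y-b)*x - a*x^2}
FOC: (y - b) - 2a*x = 0 => x* = (y - b)/(2a)
x* = (3.8332 + 1)/(2*6) = 0.4028
f*(3.8332) = (y-b)^2/(4a) = (3.8332 + 1)^2/(4*6)
= 23.3598/24 = 0.9733


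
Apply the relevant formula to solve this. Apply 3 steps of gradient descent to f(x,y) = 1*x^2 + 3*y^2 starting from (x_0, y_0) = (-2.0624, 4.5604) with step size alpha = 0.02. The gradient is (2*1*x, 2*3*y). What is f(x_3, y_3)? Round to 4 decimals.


Gradient descent on f(x,y) = 1*x^2 + 3*y^2.
Starting point: (-2.0624, 4.5604), alpha = 0.02
Step 1: grad_x = 2*1*-2.0624 = -4.1248, grad_y = 2*3*4.5604 = 27.3624
  x_1 = -2.0624 - 0.02*-4.1248 = -1.9799
  y_1 = 4.5604 - 0.02*27.3624 = 4.0132
Step 2: grad_x = 2*1*-1.9799 = -3.9598, grad_y = 2*3*4.0132 = 24.0789
  x_2 = -1.9799 - 0.02*-3.9598 = -1.9007
  y_2 = 4.0132 - 0.02*24.0789 = 3.5316
Step 3: grad_x = 2*1*-1.9007 = -3.8014, grad_y = 2*3*3.5316 = 21.1894
  x_3 = -1.9007 - 0.02*-3.8014 = -1.8247
  y_3 = 3.5316 - 0.02*21.1894 = 3.1078
f(-1.8247, 3.1078) = 1*(-1.8247)^2 + 3*3.1078^2 = 32.3044


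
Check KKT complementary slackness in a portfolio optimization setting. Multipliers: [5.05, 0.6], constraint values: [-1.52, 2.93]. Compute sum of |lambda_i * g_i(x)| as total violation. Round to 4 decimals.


KKT complementary slackness check:
lambda_1 * g_1 = 5.05 * -1.52 = -7.676
lambda_2 * g_2 = 0.6 * 2.93 = 1.758
Total violation = 7.676 + 1.758 = 9.434


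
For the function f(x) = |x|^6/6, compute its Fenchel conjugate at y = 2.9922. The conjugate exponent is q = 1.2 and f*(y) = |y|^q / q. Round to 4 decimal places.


The conjugate exponent q satisfies 1/p + 1/q = 1.
p = 6, so q = 6/(6 - 1) = 1.2
|y|^q = 2.9922^1.2 = 3.7255
f*(2.9922) = 3.7255 / 1.2 = 3.1046


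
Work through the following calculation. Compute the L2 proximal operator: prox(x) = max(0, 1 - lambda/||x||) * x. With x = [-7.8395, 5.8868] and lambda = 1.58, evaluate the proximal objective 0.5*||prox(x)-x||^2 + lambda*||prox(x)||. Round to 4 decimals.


Step 1: Compute ||x||.
||x|| = 9.8037
Step 2: Compute scaling factor.
scale = max(0, 1 - 1.58/9.8037) = 0.8388
Step 3: prox(x) = [-6.5761, 4.9381]
||prox(x)|| = 8.2237
Step 4: Proximal objective.
0.5*||prox-x||^2 = 1.2482
lambda*||prox|| = 12.9934
Total = 14.2416


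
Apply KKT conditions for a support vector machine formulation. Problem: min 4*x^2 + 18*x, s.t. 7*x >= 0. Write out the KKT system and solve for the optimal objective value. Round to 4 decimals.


Step 1: Try lambda = 0 (constraint inactive).
x_unc = -18/(2*4) = -2.25
Check: 7*-2.25 = -15.75 < 0 -- violated!
Step 2: Constraint must be active: 7*x = 0
x* = 0/7 = 0.0
lambda = (2*4*0.0 + 18)/7 = 2.5714
Step 3: Compute optimal value.
f(x*) = 4*0.0^2 + 18*0.0 = 0.0


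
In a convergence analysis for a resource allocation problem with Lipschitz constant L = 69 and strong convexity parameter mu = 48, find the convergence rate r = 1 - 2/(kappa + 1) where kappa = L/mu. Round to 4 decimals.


Step 1: Compute the condition number.
kappa = L/mu = 69/48 = 1.4375
Step 2: Compute the convergence rate.
r = 1 - 2/(kappa + 1) = 1 - 2*mu/(L + mu) = (L - mu)/(L + mu) = 21/117 = 0.1795


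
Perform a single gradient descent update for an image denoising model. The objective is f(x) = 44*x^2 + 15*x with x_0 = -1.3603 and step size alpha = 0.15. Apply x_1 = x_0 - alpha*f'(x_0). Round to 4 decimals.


We compute the gradient at x_0 and apply the update.
f'(x) = 88*x + 15
f'(-1.3603) = 88*-1.3603 + 15 = -104.7064
x_1 = -1.3603 - 0.15*-104.7064 = 14.3457


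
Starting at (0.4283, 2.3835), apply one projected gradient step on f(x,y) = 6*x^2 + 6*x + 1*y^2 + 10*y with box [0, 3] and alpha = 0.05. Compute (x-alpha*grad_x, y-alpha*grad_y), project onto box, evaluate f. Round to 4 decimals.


Step 1: Compute gradient at (0.4283, 2.3835).
grad_x = 2*6*0.4283 + 6 = 11.1396
grad_y = 2*1*2.3835 + 10 = 14.767
Step 2: Gradient step.
x_raw = 0.4283 - 0.05*11.1396 = -0.1287
y_raw = 2.3835 - 0.05*14.767 = 1.6452
Step 3: Project onto [0, 3].
x_proj = clip(-0.1287) = 0.0
y_proj = clip(1.6452) = 1.6452
Step 4: Evaluate f.
f(0.0, 1.6452) = 19.158


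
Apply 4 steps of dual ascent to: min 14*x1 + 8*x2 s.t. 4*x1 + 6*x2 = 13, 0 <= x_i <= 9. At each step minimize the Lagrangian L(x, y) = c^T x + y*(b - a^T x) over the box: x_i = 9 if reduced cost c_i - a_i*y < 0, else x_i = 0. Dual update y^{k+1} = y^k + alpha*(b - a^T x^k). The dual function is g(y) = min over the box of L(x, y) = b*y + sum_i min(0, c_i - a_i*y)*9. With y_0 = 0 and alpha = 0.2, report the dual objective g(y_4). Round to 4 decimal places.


Dual ascent for LP: min 14*x1 + 8*x2, 4*x1 + 6*x2 = 13, 0 <= x_i <= 9
Step 1: y^k = 0.0, reduced costs: (14.0, 8.0)
  x^k = (0.0, 0.0), subgradient = b - a^T x = 13.0
  y^{k+1} = 0.0 + 0.2*13.0 = 2.6
Step 2: y^k = 2.6, reduced costs: (3.6, -7.6)
  x^k = (0.0, 9.0), subgradient = b - a^T x = -41.0
  y^{k+1} = 2.6 + 0.2*-41.0 = -5.6
Step 3: y^k = -5.6, reduced costs: (36.4, 41.6)
  x^k = (0.0, 0.0), subgradient = b - a^T x = 13.0
  y^{k+1} = -5.6 + 0.2*13.0 = -3.0
Step 4: y^k = -3.0, reduced costs: (26.0, 26.0)
  x^k = (0.0, 0.0), subgradient = b - a^T x = 13.0
  y^{k+1} = -3.0 + 0.2*13.0 = -0.4
Dual objective at y_4 = -0.4: reduced costs (15.6, 10.4), box minimizer x = (0.0, 0.0)
g(y_4) = b*y + (c1 - a1*y)*x1 + (c2 - a2*y)*x2 = 13*(-0.4) + 15.6*0.0 + 10.4*0.0 = -5.2 + 0.0 + 0.0 = -5.2


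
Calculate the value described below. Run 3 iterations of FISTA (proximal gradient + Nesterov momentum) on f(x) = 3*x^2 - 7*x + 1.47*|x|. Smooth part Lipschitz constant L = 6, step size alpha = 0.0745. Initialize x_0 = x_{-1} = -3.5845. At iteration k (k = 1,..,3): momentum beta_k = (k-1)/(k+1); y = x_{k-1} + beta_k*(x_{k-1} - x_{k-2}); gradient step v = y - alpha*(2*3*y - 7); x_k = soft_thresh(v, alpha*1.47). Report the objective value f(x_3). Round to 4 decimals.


FISTA on f(x) = 3*x^2 - 7*x + 1.47*|x|
L = 6, alpha = 0.0745
Iteration 1: beta = 0.0, y = -3.5845 + 0.0*(-3.5845 + 3.5845) = -3.5845
  grad(y) = -28.507, v = y - alpha*grad = -1.4607
  prox(v) = soft_thresh(-1.4607, 0.1095) = -1.3512
Iteration 2: beta = 0.3333, y = -1.3512 + 0.3333*(-1.3512 + 3.5845) = -0.6068
  grad(y) = -10.6407, v = y - alpha*grad = 0.1859
  prox(v) = soft_thresh(0.1859, 0.1095) = 0.0764
Iteration 3: beta = 0.5, y = 0.0764 + 0.5*(0.0764 + 1.3512) = 0.7903
  grad(y) = -2.2585, v = y - alpha*grad = 0.9585
  prox(v) = soft_thresh(0.9585, 0.1095) = 0.849
f(x_3) = 3*0.849^2 - 7*0.849 + 1.47*|0.849| = -2.5326


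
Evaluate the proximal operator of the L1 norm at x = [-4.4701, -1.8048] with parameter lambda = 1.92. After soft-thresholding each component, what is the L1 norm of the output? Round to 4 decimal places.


Soft-thresholding with lambda = 1.92:
prox(-4.4701) = sign(-4.4701)*max(|-4.4701| - 1.92, 0) = -2.5501
prox(-1.8048) = sign(-1.8048)*max(|-1.8048| - 1.92, 0) = 0.0
prox(x) = [-2.5501, 0.0]
||prox(x)||_1 = 2.5501 + 0.0 = 2.5501


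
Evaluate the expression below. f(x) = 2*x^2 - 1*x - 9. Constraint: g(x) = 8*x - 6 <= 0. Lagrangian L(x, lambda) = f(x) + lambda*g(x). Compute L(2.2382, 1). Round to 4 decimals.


Step 1: Evaluate f(x).
f(2.2382) = 2*2.2382^2 - 1*2.2382 - 9 = -1.2191
Step 2: Evaluate g(x).
g(2.2382) = 8*2.2382 - 6 = 11.9056
Step 3: Compute Lagrangian.
L = -1.2191 + 1*11.9056 = 10.6865


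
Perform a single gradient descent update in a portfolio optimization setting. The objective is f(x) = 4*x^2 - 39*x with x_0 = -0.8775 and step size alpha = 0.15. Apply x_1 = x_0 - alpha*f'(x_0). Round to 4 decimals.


We compute the gradient at x_0 and apply the update.
f'(x) = 8*x - 39
f'(-0.8775) = 8*-0.8775 - 39 = -46.02
x_1 = -0.8775 - 0.15*-46.02 = 6.0255


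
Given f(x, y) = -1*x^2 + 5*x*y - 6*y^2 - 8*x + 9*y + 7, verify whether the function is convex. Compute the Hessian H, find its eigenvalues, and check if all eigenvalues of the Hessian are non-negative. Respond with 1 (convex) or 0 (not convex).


The Hessian of f(x,y) = -1*x^2 + 5*x*y - 6*y^2 - 8*x + 9*y + 7 is:
H = [[-2, 5], [5, -12]]
Trace = -2 - 12 = -14
Determinant = -2*-12 - (5)^2 = -1
Discriminant = (-14)^2 - 4*-1 = 200.0
Eigenvalues: lambda_1 = -14.0711, lambda_2 = 0.0711
The function is not convex.

0
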